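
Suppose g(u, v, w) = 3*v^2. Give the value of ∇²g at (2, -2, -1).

∂²g/∂u² = 0
∂²g/∂v² = 6
∂²g/∂w² = 0
∇²g = 6
At (2, -2, -1): 6.

6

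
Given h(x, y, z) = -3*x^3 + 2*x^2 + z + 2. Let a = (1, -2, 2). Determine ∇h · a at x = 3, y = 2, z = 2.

-67

∂h/∂x = -9*x^2 + 4*x
∂h/∂y = 0
∂h/∂z = 1
∇h at (3, 2, 2) = (-69, 0, 1)
∇h · a = (-69)(1) + (0)(-2) + (1)(2) = -67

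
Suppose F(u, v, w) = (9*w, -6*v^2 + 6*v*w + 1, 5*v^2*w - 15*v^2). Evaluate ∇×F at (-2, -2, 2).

(∇×F)₁ = ∂F₃/∂v − ∂F₂/∂w = 10*v*w - 36*v
(∇×F)₂ = ∂F₁/∂w − ∂F₃/∂u = 9
(∇×F)₃ = ∂F₂/∂u − ∂F₁/∂v = 0
∇×F = (10*v*w - 36*v, 9, 0)
At (-2, -2, 2): (32, 9, 0).

(32, 9, 0)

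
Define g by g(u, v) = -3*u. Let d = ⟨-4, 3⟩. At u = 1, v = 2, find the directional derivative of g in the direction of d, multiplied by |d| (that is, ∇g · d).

∂g/∂u = -3
∂g/∂v = 0
∇g at (1, 2) = (-3, 0)
∇g · d = (-3)(-4) + (0)(3) = 12

12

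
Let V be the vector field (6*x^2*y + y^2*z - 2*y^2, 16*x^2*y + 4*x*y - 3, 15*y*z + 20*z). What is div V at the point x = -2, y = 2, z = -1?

∂V₁/∂x = 12*x*y
∂V₂/∂y = 16*x^2 + 4*x
∂V₃/∂z = 15*y + 20
∇·V = 16*x^2 + 12*x*y + 4*x + 15*y + 20
At (-2, 2, -1): 58.

58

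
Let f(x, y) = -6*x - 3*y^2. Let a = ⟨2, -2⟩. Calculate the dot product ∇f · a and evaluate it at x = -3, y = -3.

-48

∂f/∂x = -6
∂f/∂y = -6*y
∇f at (-3, -3) = (-6, 18)
∇f · a = (-6)(2) + (18)(-2) = -48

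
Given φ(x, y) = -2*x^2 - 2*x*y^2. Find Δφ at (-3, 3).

∂²φ/∂x² = -4
∂²φ/∂y² = -4*x
∇²φ = -4*x - 4
At (-3, 3): 8.

8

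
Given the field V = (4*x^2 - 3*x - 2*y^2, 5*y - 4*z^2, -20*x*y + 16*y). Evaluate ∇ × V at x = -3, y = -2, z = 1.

(84, -40, -8)

(∇×V)₁ = ∂V₃/∂y − ∂V₂/∂z = -20*x + 8*z + 16
(∇×V)₂ = ∂V₁/∂z − ∂V₃/∂x = 20*y
(∇×V)₃ = ∂V₂/∂x − ∂V₁/∂y = 4*y
∇×V = (-20*x + 8*z + 16, 20*y, 4*y)
At (-3, -2, 1): (84, -40, -8).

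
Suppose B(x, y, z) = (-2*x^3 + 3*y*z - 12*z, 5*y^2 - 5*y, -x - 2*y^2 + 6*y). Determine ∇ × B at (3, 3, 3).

(∇×B)₁ = ∂B₃/∂y − ∂B₂/∂z = -4*y + 6
(∇×B)₂ = ∂B₁/∂z − ∂B₃/∂x = 3*y - 11
(∇×B)₃ = ∂B₂/∂x − ∂B₁/∂y = -3*z
∇×B = (-4*y + 6, 3*y - 11, -3*z)
At (3, 3, 3): (-6, -2, -9).

(-6, -2, -9)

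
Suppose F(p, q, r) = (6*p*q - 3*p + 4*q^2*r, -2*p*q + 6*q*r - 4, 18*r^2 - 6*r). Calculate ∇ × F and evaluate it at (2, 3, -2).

(∇×F)₁ = ∂F₃/∂q − ∂F₂/∂r = -6*q
(∇×F)₂ = ∂F₁/∂r − ∂F₃/∂p = 4*q^2
(∇×F)₃ = ∂F₂/∂p − ∂F₁/∂q = -6*p - 8*q*r - 2*q
∇×F = (-6*q, 4*q^2, -6*p - 8*q*r - 2*q)
At (2, 3, -2): (-18, 36, 30).

(-18, 36, 30)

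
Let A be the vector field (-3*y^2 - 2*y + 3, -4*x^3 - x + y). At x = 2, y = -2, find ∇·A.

1

∂A₁/∂x = 0
∂A₂/∂y = 1
∇·A = 1
At (2, -2): 1.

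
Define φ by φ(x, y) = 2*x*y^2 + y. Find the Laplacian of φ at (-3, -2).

-12

∂²φ/∂x² = 0
∂²φ/∂y² = 4*x
∇²φ = 4*x
At (-3, -2): -12.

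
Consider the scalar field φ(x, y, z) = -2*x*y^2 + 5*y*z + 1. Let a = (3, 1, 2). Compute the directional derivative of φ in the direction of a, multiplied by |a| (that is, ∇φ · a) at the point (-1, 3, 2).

∂φ/∂x = -2*y^2
∂φ/∂y = -4*x*y + 5*z
∂φ/∂z = 5*y
∇φ at (-1, 3, 2) = (-18, 22, 15)
∇φ · a = (-18)(3) + (22)(1) + (15)(2) = -2

-2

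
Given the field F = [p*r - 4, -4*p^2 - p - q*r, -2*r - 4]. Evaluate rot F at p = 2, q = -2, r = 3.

(-2, 2, -17)

(∇×F)₁ = ∂F₃/∂q − ∂F₂/∂r = q
(∇×F)₂ = ∂F₁/∂r − ∂F₃/∂p = p
(∇×F)₃ = ∂F₂/∂p − ∂F₁/∂q = -8*p - 1
∇×F = (q, p, -8*p - 1)
At (2, -2, 3): (-2, 2, -17).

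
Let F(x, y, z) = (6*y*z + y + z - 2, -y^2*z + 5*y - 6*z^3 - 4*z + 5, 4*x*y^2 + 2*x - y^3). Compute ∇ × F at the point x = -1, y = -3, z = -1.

(∇×F)₁ = ∂F₃/∂y − ∂F₂/∂z = 8*x*y - 2*y^2 + 18*z^2 + 4
(∇×F)₂ = ∂F₁/∂z − ∂F₃/∂x = -4*y^2 + 6*y - 1
(∇×F)₃ = ∂F₂/∂x − ∂F₁/∂y = -6*z - 1
∇×F = (8*x*y - 2*y^2 + 18*z^2 + 4, -4*y^2 + 6*y - 1, -6*z - 1)
At (-1, -3, -1): (28, -55, 5).

(28, -55, 5)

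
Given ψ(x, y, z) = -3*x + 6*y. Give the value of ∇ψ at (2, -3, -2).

(-3, 6, 0)

∂ψ/∂x = -3
∂ψ/∂y = 6
∂ψ/∂z = 0
∇ψ = (-3, 6, 0)
At (2, -3, -2): (-3, 6, 0).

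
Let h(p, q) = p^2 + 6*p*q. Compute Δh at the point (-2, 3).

2

∂²h/∂p² = 2
∂²h/∂q² = 0
∇²h = 2
At (-2, 3): 2.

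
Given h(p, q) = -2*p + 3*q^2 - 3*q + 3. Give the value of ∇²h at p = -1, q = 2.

6

∂²h/∂p² = 0
∂²h/∂q² = 6
∇²h = 6
At (-1, 2): 6.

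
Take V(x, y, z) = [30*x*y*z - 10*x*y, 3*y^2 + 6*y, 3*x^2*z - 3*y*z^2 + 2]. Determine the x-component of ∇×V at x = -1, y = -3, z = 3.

-27

(∇×V)_1 = ∂V₃/∂y − ∂V₂/∂z
= -3*z^2 − (0)
= -3*z^2
At (-1, -3, 3): -27.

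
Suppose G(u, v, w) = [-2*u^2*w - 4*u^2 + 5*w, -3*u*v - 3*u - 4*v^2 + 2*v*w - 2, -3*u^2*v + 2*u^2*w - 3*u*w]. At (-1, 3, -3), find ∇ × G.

(-9, -36, -12)

(∇×G)₁ = ∂G₃/∂v − ∂G₂/∂w = -3*u^2 - 2*v
(∇×G)₂ = ∂G₁/∂w − ∂G₃/∂u = -2*u^2 + 6*u*v - 4*u*w + 3*w + 5
(∇×G)₃ = ∂G₂/∂u − ∂G₁/∂v = -3*v - 3
∇×G = (-3*u^2 - 2*v, -2*u^2 + 6*u*v - 4*u*w + 3*w + 5, -3*v - 3)
At (-1, 3, -3): (-9, -36, -12).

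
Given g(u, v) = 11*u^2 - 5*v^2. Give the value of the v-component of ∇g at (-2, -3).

(∇g)_2 = ∂g/∂v = -10*v
At (-2, -3): 30.

30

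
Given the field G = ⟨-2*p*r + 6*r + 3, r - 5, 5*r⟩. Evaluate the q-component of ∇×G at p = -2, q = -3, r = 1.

10

(∇×G)_2 = ∂G₁/∂r − ∂G₃/∂p
= -2*p + 6 − (0)
= -2*p + 6
At (-2, -3, 1): 10.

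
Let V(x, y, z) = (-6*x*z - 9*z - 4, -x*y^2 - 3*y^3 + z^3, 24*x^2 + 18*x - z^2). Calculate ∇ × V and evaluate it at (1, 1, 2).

(∇×V)₁ = ∂V₃/∂y − ∂V₂/∂z = -3*z^2
(∇×V)₂ = ∂V₁/∂z − ∂V₃/∂x = -54*x - 27
(∇×V)₃ = ∂V₂/∂x − ∂V₁/∂y = -y^2
∇×V = (-3*z^2, -54*x - 27, -y^2)
At (1, 1, 2): (-12, -81, -1).

(-12, -81, -1)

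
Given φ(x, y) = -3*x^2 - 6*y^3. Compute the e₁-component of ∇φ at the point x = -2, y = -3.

(∇φ)_1 = ∂φ/∂x = -6*x
At (-2, -3): 12.

12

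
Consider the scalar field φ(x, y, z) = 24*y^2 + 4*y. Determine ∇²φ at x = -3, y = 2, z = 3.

48

∂²φ/∂x² = 0
∂²φ/∂y² = 48
∂²φ/∂z² = 0
∇²φ = 48
At (-3, 2, 3): 48.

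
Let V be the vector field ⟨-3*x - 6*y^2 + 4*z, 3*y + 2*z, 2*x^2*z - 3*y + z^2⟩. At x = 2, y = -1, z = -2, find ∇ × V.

(-5, 20, -12)

(∇×V)₁ = ∂V₃/∂y − ∂V₂/∂z = -5
(∇×V)₂ = ∂V₁/∂z − ∂V₃/∂x = -4*x*z + 4
(∇×V)₃ = ∂V₂/∂x − ∂V₁/∂y = 12*y
∇×V = (-5, -4*x*z + 4, 12*y)
At (2, -1, -2): (-5, 20, -12).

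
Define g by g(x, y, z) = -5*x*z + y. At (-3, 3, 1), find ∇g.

∂g/∂x = -5*z
∂g/∂y = 1
∂g/∂z = -5*x
∇g = (-5*z, 1, -5*x)
At (-3, 3, 1): (-5, 1, 15).

(-5, 1, 15)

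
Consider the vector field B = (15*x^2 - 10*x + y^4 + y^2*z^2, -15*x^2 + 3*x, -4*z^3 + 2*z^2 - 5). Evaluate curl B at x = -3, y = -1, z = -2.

(0, -4, 105)

(∇×B)₁ = ∂B₃/∂y − ∂B₂/∂z = 0
(∇×B)₂ = ∂B₁/∂z − ∂B₃/∂x = 2*y^2*z
(∇×B)₃ = ∂B₂/∂x − ∂B₁/∂y = -30*x - 4*y^3 - 2*y*z^2 + 3
∇×B = (0, 2*y^2*z, -30*x - 4*y^3 - 2*y*z^2 + 3)
At (-3, -1, -2): (0, -4, 105).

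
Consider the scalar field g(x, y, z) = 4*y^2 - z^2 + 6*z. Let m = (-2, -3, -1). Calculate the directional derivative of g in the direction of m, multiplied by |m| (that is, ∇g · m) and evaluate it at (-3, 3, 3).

∂g/∂x = 0
∂g/∂y = 8*y
∂g/∂z = -2*z + 6
∇g at (-3, 3, 3) = (0, 24, 0)
∇g · m = (0)(-2) + (24)(-3) + (0)(-1) = -72

-72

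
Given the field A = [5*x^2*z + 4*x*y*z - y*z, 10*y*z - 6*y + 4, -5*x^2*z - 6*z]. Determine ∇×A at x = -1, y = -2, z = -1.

(20, 25, -5)

(∇×A)₁ = ∂A₃/∂y − ∂A₂/∂z = -10*y
(∇×A)₂ = ∂A₁/∂z − ∂A₃/∂x = 5*x^2 + 4*x*y + 10*x*z - y
(∇×A)₃ = ∂A₂/∂x − ∂A₁/∂y = -4*x*z + z
∇×A = (-10*y, 5*x^2 + 4*x*y + 10*x*z - y, -4*x*z + z)
At (-1, -2, -1): (20, 25, -5).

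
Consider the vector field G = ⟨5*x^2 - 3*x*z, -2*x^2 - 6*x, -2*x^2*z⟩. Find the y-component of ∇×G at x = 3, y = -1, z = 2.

15

(∇×G)_2 = ∂G₁/∂z − ∂G₃/∂x
= -3*x − (-4*x*z)
= 4*x*z - 3*x
At (3, -1, 2): 15.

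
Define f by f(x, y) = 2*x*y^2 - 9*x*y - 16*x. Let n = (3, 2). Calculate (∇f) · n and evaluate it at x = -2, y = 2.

∂f/∂x = 2*y^2 - 9*y - 16
∂f/∂y = 4*x*y - 9*x
∇f at (-2, 2) = (-26, 2)
∇f · n = (-26)(3) + (2)(2) = -74

-74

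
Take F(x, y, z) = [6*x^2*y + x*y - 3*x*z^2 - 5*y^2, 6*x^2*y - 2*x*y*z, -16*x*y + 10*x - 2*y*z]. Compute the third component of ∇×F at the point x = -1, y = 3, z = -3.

(∇×F)_3 = ∂F₂/∂x − ∂F₁/∂y
= 12*x*y - 2*y*z − (6*x^2 + x - 10*y)
= -6*x^2 + 12*x*y - x - 2*y*z + 10*y
At (-1, 3, -3): 7.

7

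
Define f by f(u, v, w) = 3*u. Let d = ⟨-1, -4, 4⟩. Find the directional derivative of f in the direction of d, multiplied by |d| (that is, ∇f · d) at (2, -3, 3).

-3

∂f/∂u = 3
∂f/∂v = 0
∂f/∂w = 0
∇f at (2, -3, 3) = (3, 0, 0)
∇f · d = (3)(-1) + (0)(-4) + (0)(4) = -3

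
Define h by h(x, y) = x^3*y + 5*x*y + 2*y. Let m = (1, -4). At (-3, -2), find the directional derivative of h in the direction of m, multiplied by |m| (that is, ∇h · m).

∂h/∂x = 3*x^2*y + 5*y
∂h/∂y = x^3 + 5*x + 2
∇h at (-3, -2) = (-64, -40)
∇h · m = (-64)(1) + (-40)(-4) = 96

96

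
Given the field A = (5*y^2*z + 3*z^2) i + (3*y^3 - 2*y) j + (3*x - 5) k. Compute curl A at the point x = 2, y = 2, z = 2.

(∇×A)₁ = ∂A₃/∂y − ∂A₂/∂z = 0
(∇×A)₂ = ∂A₁/∂z − ∂A₃/∂x = 5*y^2 + 6*z - 3
(∇×A)₃ = ∂A₂/∂x − ∂A₁/∂y = -10*y*z
∇×A = (0, 5*y^2 + 6*z - 3, -10*y*z)
At (2, 2, 2): (0, 29, -40).

(0, 29, -40)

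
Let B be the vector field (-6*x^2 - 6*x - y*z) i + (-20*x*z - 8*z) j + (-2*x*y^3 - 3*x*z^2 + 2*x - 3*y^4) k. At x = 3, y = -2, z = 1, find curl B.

(92, -13, -19)

(∇×B)₁ = ∂B₃/∂y − ∂B₂/∂z = -6*x*y^2 + 20*x - 12*y^3 + 8
(∇×B)₂ = ∂B₁/∂z − ∂B₃/∂x = 2*y^3 - y + 3*z^2 - 2
(∇×B)₃ = ∂B₂/∂x − ∂B₁/∂y = -19*z
∇×B = (-6*x*y^2 + 20*x - 12*y^3 + 8, 2*y^3 - y + 3*z^2 - 2, -19*z)
At (3, -2, 1): (92, -13, -19).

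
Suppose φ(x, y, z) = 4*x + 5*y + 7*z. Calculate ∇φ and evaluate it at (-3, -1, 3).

∂φ/∂x = 4
∂φ/∂y = 5
∂φ/∂z = 7
∇φ = (4, 5, 7)
At (-3, -1, 3): (4, 5, 7).

(4, 5, 7)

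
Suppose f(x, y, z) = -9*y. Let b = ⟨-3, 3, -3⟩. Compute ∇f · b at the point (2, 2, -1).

∂f/∂x = 0
∂f/∂y = -9
∂f/∂z = 0
∇f at (2, 2, -1) = (0, -9, 0)
∇f · b = (0)(-3) + (-9)(3) + (0)(-3) = -27

-27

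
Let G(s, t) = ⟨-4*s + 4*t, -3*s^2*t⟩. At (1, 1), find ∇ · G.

∂G₁/∂s = -4
∂G₂/∂t = -3*s^2
∇·G = -3*s^2 - 4
At (1, 1): -7.

-7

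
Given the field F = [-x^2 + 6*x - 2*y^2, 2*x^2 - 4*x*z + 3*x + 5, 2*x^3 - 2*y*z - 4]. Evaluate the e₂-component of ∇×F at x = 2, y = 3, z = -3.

-24

(∇×F)_2 = ∂F₁/∂z − ∂F₃/∂x
= 0 − (6*x^2)
= -6*x^2
At (2, 3, -3): -24.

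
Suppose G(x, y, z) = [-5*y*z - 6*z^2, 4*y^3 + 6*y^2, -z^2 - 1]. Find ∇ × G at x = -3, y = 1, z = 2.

(0, -29, 10)

(∇×G)₁ = ∂G₃/∂y − ∂G₂/∂z = 0
(∇×G)₂ = ∂G₁/∂z − ∂G₃/∂x = -5*y - 12*z
(∇×G)₃ = ∂G₂/∂x − ∂G₁/∂y = 5*z
∇×G = (0, -5*y - 12*z, 5*z)
At (-3, 1, 2): (0, -29, 10).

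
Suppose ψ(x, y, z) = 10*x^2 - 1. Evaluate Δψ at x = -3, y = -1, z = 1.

20

∂²ψ/∂x² = 20
∂²ψ/∂y² = 0
∂²ψ/∂z² = 0
∇²ψ = 20
At (-3, -1, 1): 20.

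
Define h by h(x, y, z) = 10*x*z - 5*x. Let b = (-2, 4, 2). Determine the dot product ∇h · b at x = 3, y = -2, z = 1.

∂h/∂x = 10*z - 5
∂h/∂y = 0
∂h/∂z = 10*x
∇h at (3, -2, 1) = (5, 0, 30)
∇h · b = (5)(-2) + (0)(4) + (30)(2) = 50

50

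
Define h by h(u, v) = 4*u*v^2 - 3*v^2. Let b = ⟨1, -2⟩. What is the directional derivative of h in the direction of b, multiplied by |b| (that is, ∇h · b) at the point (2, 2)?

∂h/∂u = 4*v^2
∂h/∂v = 8*u*v - 6*v
∇h at (2, 2) = (16, 20)
∇h · b = (16)(1) + (20)(-2) = -24

-24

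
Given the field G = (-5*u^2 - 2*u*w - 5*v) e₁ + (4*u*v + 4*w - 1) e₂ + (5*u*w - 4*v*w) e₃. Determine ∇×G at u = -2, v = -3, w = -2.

(4, 14, -7)

(∇×G)₁ = ∂G₃/∂v − ∂G₂/∂w = -4*w - 4
(∇×G)₂ = ∂G₁/∂w − ∂G₃/∂u = -2*u - 5*w
(∇×G)₃ = ∂G₂/∂u − ∂G₁/∂v = 4*v + 5
∇×G = (-4*w - 4, -2*u - 5*w, 4*v + 5)
At (-2, -3, -2): (4, 14, -7).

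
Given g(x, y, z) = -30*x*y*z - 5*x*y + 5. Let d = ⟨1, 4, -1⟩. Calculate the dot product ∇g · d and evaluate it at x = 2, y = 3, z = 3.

-865

∂g/∂x = -30*y*z - 5*y
∂g/∂y = -30*x*z - 5*x
∂g/∂z = -30*x*y
∇g at (2, 3, 3) = (-285, -190, -180)
∇g · d = (-285)(1) + (-190)(4) + (-180)(-1) = -865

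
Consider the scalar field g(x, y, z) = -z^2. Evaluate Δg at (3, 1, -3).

-2

∂²g/∂x² = 0
∂²g/∂y² = 0
∂²g/∂z² = -2
∇²g = -2
At (3, 1, -3): -2.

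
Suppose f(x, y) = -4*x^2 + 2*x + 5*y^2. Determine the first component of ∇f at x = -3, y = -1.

26

(∇f)_1 = ∂f/∂x = -8*x + 2
At (-3, -1): 26.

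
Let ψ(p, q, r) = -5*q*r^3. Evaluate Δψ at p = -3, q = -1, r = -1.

∂²ψ/∂p² = 0
∂²ψ/∂q² = 0
∂²ψ/∂r² = -30*q*r
∇²ψ = -30*q*r
At (-3, -1, -1): -30.

-30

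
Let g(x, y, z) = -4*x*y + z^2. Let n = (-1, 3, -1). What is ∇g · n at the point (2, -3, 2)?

∂g/∂x = -4*y
∂g/∂y = -4*x
∂g/∂z = 2*z
∇g at (2, -3, 2) = (12, -8, 4)
∇g · n = (12)(-1) + (-8)(3) + (4)(-1) = -40

-40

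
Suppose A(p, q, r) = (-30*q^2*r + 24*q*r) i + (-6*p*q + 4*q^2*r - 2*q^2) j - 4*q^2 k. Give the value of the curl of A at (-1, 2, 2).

(-32, -72, 180)

(∇×A)₁ = ∂A₃/∂q − ∂A₂/∂r = -4*q^2 - 8*q
(∇×A)₂ = ∂A₁/∂r − ∂A₃/∂p = -30*q^2 + 24*q
(∇×A)₃ = ∂A₂/∂p − ∂A₁/∂q = 60*q*r - 6*q - 24*r
∇×A = (-4*q^2 - 8*q, -30*q^2 + 24*q, 60*q*r - 6*q - 24*r)
At (-1, 2, 2): (-32, -72, 180).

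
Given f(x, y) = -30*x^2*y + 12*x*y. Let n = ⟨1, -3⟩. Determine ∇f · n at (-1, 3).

∂f/∂x = -60*x*y + 12*y
∂f/∂y = -30*x^2 + 12*x
∇f at (-1, 3) = (216, -42)
∇f · n = (216)(1) + (-42)(-3) = 342

342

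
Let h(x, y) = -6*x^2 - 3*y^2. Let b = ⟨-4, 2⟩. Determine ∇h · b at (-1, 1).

∂h/∂x = -12*x
∂h/∂y = -6*y
∇h at (-1, 1) = (12, -6)
∇h · b = (12)(-4) + (-6)(2) = -60

-60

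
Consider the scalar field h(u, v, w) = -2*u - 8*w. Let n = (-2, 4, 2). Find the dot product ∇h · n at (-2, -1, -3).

∂h/∂u = -2
∂h/∂v = 0
∂h/∂w = -8
∇h at (-2, -1, -3) = (-2, 0, -8)
∇h · n = (-2)(-2) + (0)(4) + (-8)(2) = -12

-12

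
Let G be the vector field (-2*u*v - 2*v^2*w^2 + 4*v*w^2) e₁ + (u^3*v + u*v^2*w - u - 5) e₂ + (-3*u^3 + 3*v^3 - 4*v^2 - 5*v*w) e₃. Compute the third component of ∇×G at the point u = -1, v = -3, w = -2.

-94

(∇×G)_3 = ∂G₂/∂u − ∂G₁/∂v
= 3*u^2*v + v^2*w - 1 − (-2*u - 4*v*w^2 + 4*w^2)
= 3*u^2*v + 2*u + v^2*w + 4*v*w^2 - 4*w^2 - 1
At (-1, -3, -2): -94.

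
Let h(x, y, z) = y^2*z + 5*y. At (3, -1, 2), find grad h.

(0, 1, 1)

∂h/∂x = 0
∂h/∂y = 2*y*z + 5
∂h/∂z = y^2
∇h = (0, 2*y*z + 5, y^2)
At (3, -1, 2): (0, 1, 1).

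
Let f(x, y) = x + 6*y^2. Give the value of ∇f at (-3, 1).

∂f/∂x = 1
∂f/∂y = 12*y
∇f = (1, 12*y)
At (-3, 1): (1, 12).

(1, 12)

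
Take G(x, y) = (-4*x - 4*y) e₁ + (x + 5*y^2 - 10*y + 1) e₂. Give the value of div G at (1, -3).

∂G₁/∂x = -4
∂G₂/∂y = 10*y - 10
∇·G = 10*y - 14
At (1, -3): -44.

-44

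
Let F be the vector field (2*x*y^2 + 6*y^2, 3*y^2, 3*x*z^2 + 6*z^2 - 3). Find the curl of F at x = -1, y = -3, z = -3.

(∇×F)₁ = ∂F₃/∂y − ∂F₂/∂z = 0
(∇×F)₂ = ∂F₁/∂z − ∂F₃/∂x = -3*z^2
(∇×F)₃ = ∂F₂/∂x − ∂F₁/∂y = -4*x*y - 12*y
∇×F = (0, -3*z^2, -4*x*y - 12*y)
At (-1, -3, -3): (0, -27, 24).

(0, -27, 24)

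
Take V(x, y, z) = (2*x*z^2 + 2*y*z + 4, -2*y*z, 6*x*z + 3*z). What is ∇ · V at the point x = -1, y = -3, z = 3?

∂V₁/∂x = 2*z^2
∂V₂/∂y = -2*z
∂V₃/∂z = 6*x + 3
∇·V = 6*x + 2*z^2 - 2*z + 3
At (-1, -3, 3): 9.

9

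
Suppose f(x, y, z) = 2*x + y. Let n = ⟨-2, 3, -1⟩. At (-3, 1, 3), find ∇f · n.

∂f/∂x = 2
∂f/∂y = 1
∂f/∂z = 0
∇f at (-3, 1, 3) = (2, 1, 0)
∇f · n = (2)(-2) + (1)(3) + (0)(-1) = -1

-1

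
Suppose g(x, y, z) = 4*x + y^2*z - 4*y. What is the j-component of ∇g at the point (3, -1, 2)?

(∇g)_2 = ∂g/∂y = 2*y*z - 4
At (3, -1, 2): -8.

-8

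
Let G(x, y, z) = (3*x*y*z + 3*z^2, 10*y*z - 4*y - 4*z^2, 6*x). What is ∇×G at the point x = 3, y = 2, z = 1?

(-12, 18, -9)

(∇×G)₁ = ∂G₃/∂y − ∂G₂/∂z = -10*y + 8*z
(∇×G)₂ = ∂G₁/∂z − ∂G₃/∂x = 3*x*y + 6*z - 6
(∇×G)₃ = ∂G₂/∂x − ∂G₁/∂y = -3*x*z
∇×G = (-10*y + 8*z, 3*x*y + 6*z - 6, -3*x*z)
At (3, 2, 1): (-12, 18, -9).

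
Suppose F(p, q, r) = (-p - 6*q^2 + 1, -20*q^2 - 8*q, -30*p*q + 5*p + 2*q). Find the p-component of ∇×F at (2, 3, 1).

(∇×F)_1 = ∂F₃/∂q − ∂F₂/∂r
= -30*p + 2 − (0)
= -30*p + 2
At (2, 3, 1): -58.

-58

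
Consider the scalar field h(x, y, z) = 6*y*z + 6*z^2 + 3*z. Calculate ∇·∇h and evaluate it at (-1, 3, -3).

12

∂²h/∂x² = 0
∂²h/∂y² = 0
∂²h/∂z² = 12
∇²h = 12
At (-1, 3, -3): 12.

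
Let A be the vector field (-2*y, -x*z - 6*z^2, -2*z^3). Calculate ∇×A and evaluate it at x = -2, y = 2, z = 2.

(∇×A)₁ = ∂A₃/∂y − ∂A₂/∂z = x + 12*z
(∇×A)₂ = ∂A₁/∂z − ∂A₃/∂x = 0
(∇×A)₃ = ∂A₂/∂x − ∂A₁/∂y = -z + 2
∇×A = (x + 12*z, 0, -z + 2)
At (-2, 2, 2): (22, 0, 0).

(22, 0, 0)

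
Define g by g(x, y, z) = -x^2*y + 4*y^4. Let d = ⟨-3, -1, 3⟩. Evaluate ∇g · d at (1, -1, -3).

11

∂g/∂x = -2*x*y
∂g/∂y = -x^2 + 16*y^3
∂g/∂z = 0
∇g at (1, -1, -3) = (2, -17, 0)
∇g · d = (2)(-3) + (-17)(-1) + (0)(3) = 11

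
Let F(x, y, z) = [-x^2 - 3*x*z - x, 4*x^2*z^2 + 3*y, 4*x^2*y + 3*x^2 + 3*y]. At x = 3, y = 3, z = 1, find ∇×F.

(∇×F)₁ = ∂F₃/∂y − ∂F₂/∂z = -8*x^2*z + 4*x^2 + 3
(∇×F)₂ = ∂F₁/∂z − ∂F₃/∂x = -8*x*y - 9*x
(∇×F)₃ = ∂F₂/∂x − ∂F₁/∂y = 8*x*z^2
∇×F = (-8*x^2*z + 4*x^2 + 3, -8*x*y - 9*x, 8*x*z^2)
At (3, 3, 1): (-33, -99, 24).

(-33, -99, 24)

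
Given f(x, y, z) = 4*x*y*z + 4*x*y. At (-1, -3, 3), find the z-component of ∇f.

(∇f)_3 = ∂f/∂z = 4*x*y
At (-1, -3, 3): 12.

12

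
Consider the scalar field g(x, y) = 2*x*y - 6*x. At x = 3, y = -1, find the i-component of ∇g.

(∇g)_1 = ∂g/∂x = 2*y - 6
At (3, -1): -8.

-8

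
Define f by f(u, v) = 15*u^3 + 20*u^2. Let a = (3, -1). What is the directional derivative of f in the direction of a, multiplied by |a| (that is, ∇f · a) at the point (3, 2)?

1575

∂f/∂u = 45*u^2 + 40*u
∂f/∂v = 0
∇f at (3, 2) = (525, 0)
∇f · a = (525)(3) + (0)(-1) = 1575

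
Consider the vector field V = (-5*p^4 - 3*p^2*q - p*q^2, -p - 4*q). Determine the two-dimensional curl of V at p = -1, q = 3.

∂V₂/∂p = -1
∂V₁/∂q = -3*p^2 - 2*p*q
Scalar curl = 3*p^2 + 2*p*q - 1
At (-1, 3): -4.

-4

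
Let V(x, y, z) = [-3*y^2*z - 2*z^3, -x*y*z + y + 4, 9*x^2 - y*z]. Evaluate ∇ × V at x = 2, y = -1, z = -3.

(∇×V)₁ = ∂V₃/∂y − ∂V₂/∂z = x*y - z
(∇×V)₂ = ∂V₁/∂z − ∂V₃/∂x = -18*x - 3*y^2 - 6*z^2
(∇×V)₃ = ∂V₂/∂x − ∂V₁/∂y = 5*y*z
∇×V = (x*y - z, -18*x - 3*y^2 - 6*z^2, 5*y*z)
At (2, -1, -3): (1, -93, 15).

(1, -93, 15)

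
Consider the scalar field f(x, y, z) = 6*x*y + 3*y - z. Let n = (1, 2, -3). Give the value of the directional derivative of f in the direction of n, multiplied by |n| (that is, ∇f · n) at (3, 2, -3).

57

∂f/∂x = 6*y
∂f/∂y = 6*x + 3
∂f/∂z = -1
∇f at (3, 2, -3) = (12, 21, -1)
∇f · n = (12)(1) + (21)(2) + (-1)(-3) = 57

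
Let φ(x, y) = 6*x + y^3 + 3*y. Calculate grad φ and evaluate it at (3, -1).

(6, 6)

∂φ/∂x = 6
∂φ/∂y = 3*y^2 + 3
∇φ = (6, 3*y^2 + 3)
At (3, -1): (6, 6).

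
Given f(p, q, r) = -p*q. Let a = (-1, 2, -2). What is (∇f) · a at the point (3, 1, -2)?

∂f/∂p = -q
∂f/∂q = -p
∂f/∂r = 0
∇f at (3, 1, -2) = (-1, -3, 0)
∇f · a = (-1)(-1) + (-3)(2) + (0)(-2) = -5

-5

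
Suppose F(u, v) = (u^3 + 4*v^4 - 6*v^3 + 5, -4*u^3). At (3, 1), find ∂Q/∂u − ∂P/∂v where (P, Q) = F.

∂F₂/∂u = -12*u^2
∂F₁/∂v = 16*v^3 - 18*v^2
Scalar curl = -12*u^2 - 16*v^3 + 18*v^2
At (3, 1): -106.

-106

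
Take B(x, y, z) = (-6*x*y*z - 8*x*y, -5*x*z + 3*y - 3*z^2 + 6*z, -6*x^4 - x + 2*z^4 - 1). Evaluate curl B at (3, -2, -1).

(3, 685, 11)

(∇×B)₁ = ∂B₃/∂y − ∂B₂/∂z = 5*x + 6*z - 6
(∇×B)₂ = ∂B₁/∂z − ∂B₃/∂x = 24*x^3 - 6*x*y + 1
(∇×B)₃ = ∂B₂/∂x − ∂B₁/∂y = 6*x*z + 8*x - 5*z
∇×B = (5*x + 6*z - 6, 24*x^3 - 6*x*y + 1, 6*x*z + 8*x - 5*z)
At (3, -2, -1): (3, 685, 11).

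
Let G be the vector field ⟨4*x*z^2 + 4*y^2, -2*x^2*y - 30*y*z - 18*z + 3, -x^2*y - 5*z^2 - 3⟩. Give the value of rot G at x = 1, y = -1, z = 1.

(∇×G)₁ = ∂G₃/∂y − ∂G₂/∂z = -x^2 + 30*y + 18
(∇×G)₂ = ∂G₁/∂z − ∂G₃/∂x = 2*x*y + 8*x*z
(∇×G)₃ = ∂G₂/∂x − ∂G₁/∂y = -4*x*y - 8*y
∇×G = (-x^2 + 30*y + 18, 2*x*y + 8*x*z, -4*x*y - 8*y)
At (1, -1, 1): (-13, 6, 12).

(-13, 6, 12)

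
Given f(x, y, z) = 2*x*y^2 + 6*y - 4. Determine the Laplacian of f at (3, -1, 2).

∂²f/∂x² = 0
∂²f/∂y² = 4*x
∂²f/∂z² = 0
∇²f = 4*x
At (3, -1, 2): 12.

12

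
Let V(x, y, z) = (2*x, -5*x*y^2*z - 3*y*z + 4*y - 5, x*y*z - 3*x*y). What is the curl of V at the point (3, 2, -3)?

(∇×V)₁ = ∂V₃/∂y − ∂V₂/∂z = 5*x*y^2 + x*z - 3*x + 3*y
(∇×V)₂ = ∂V₁/∂z − ∂V₃/∂x = -y*z + 3*y
(∇×V)₃ = ∂V₂/∂x − ∂V₁/∂y = -5*y^2*z
∇×V = (5*x*y^2 + x*z - 3*x + 3*y, -y*z + 3*y, -5*y^2*z)
At (3, 2, -3): (48, 12, 60).

(48, 12, 60)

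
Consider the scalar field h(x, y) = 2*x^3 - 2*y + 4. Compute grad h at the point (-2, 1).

∂h/∂x = 6*x^2
∂h/∂y = -2
∇h = (6*x^2, -2)
At (-2, 1): (24, -2).

(24, -2)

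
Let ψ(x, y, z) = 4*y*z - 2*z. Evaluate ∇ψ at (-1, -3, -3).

(0, -12, -14)

∂ψ/∂x = 0
∂ψ/∂y = 4*z
∂ψ/∂z = 4*y - 2
∇ψ = (0, 4*z, 4*y - 2)
At (-1, -3, -3): (0, -12, -14).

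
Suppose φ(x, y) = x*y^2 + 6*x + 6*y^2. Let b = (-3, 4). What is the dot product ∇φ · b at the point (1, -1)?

-77

∂φ/∂x = y^2 + 6
∂φ/∂y = 2*x*y + 12*y
∇φ at (1, -1) = (7, -14)
∇φ · b = (7)(-3) + (-14)(4) = -77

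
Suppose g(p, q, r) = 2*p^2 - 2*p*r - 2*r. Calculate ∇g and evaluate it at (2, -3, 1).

∂g/∂p = 4*p - 2*r
∂g/∂q = 0
∂g/∂r = -2*p - 2
∇g = (4*p - 2*r, 0, -2*p - 2)
At (2, -3, 1): (6, 0, -6).

(6, 0, -6)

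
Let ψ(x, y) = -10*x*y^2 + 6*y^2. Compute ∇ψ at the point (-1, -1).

(-10, -32)

∂ψ/∂x = -10*y^2
∂ψ/∂y = -20*x*y + 12*y
∇ψ = (-10*y^2, -20*x*y + 12*y)
At (-1, -1): (-10, -32).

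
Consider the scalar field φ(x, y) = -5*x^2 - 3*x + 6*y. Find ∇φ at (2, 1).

(-23, 6)

∂φ/∂x = -10*x - 3
∂φ/∂y = 6
∇φ = (-10*x - 3, 6)
At (2, 1): (-23, 6).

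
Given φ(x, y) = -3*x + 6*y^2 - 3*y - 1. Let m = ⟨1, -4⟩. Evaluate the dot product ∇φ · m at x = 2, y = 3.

∂φ/∂x = -3
∂φ/∂y = 12*y - 3
∇φ at (2, 3) = (-3, 33)
∇φ · m = (-3)(1) + (33)(-4) = -135

-135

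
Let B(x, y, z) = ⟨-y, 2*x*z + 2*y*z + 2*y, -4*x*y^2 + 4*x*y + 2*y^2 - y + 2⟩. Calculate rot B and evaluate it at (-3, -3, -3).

(∇×B)₁ = ∂B₃/∂y − ∂B₂/∂z = -8*x*y + 2*x + 2*y - 1
(∇×B)₂ = ∂B₁/∂z − ∂B₃/∂x = 4*y^2 - 4*y
(∇×B)₃ = ∂B₂/∂x − ∂B₁/∂y = 2*z + 1
∇×B = (-8*x*y + 2*x + 2*y - 1, 4*y^2 - 4*y, 2*z + 1)
At (-3, -3, -3): (-85, 48, -5).

(-85, 48, -5)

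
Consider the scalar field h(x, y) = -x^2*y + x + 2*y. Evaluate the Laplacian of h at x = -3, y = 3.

-6

∂²h/∂x² = -2*y
∂²h/∂y² = 0
∇²h = -2*y
At (-3, 3): -6.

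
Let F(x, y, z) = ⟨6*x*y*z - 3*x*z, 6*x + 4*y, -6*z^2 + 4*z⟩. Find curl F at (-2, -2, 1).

(0, 30, 18)

(∇×F)₁ = ∂F₃/∂y − ∂F₂/∂z = 0
(∇×F)₂ = ∂F₁/∂z − ∂F₃/∂x = 6*x*y - 3*x
(∇×F)₃ = ∂F₂/∂x − ∂F₁/∂y = -6*x*z + 6
∇×F = (0, 6*x*y - 3*x, -6*x*z + 6)
At (-2, -2, 1): (0, 30, 18).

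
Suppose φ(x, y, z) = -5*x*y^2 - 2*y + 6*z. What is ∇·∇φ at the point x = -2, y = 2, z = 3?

20

∂²φ/∂x² = 0
∂²φ/∂y² = -10*x
∂²φ/∂z² = 0
∇²φ = -10*x
At (-2, 2, 3): 20.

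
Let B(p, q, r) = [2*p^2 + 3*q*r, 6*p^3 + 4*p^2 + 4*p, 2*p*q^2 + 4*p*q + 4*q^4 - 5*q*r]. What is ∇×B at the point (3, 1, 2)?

(30, -3, 184)

(∇×B)₁ = ∂B₃/∂q − ∂B₂/∂r = 4*p*q + 4*p + 16*q^3 - 5*r
(∇×B)₂ = ∂B₁/∂r − ∂B₃/∂p = -2*q^2 - q
(∇×B)₃ = ∂B₂/∂p − ∂B₁/∂q = 18*p^2 + 8*p - 3*r + 4
∇×B = (4*p*q + 4*p + 16*q^3 - 5*r, -2*q^2 - q, 18*p^2 + 8*p - 3*r + 4)
At (3, 1, 2): (30, -3, 184).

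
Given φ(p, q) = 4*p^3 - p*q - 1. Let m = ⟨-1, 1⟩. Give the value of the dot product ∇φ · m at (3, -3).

-114

∂φ/∂p = 12*p^2 - q
∂φ/∂q = -p
∇φ at (3, -3) = (111, -3)
∇φ · m = (111)(-1) + (-3)(1) = -114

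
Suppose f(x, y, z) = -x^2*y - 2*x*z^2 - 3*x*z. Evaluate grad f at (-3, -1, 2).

∂f/∂x = -2*x*y - 2*z^2 - 3*z
∂f/∂y = -x^2
∂f/∂z = -4*x*z - 3*x
∇f = (-2*x*y - 2*z^2 - 3*z, -x^2, -4*x*z - 3*x)
At (-3, -1, 2): (-20, -9, 33).

(-20, -9, 33)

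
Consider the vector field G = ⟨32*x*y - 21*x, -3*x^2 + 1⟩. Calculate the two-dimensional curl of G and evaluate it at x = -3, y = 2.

114

∂G₂/∂x = -6*x
∂G₁/∂y = 32*x
Scalar curl = -38*x
At (-3, 2): 114.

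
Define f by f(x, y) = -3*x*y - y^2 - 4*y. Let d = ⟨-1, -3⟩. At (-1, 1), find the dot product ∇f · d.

12

∂f/∂x = -3*y
∂f/∂y = -3*x - 2*y - 4
∇f at (-1, 1) = (-3, -3)
∇f · d = (-3)(-1) + (-3)(-3) = 12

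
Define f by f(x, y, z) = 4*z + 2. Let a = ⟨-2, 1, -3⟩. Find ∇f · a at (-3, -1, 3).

∂f/∂x = 0
∂f/∂y = 0
∂f/∂z = 4
∇f at (-3, -1, 3) = (0, 0, 4)
∇f · a = (0)(-2) + (0)(1) + (4)(-3) = -12

-12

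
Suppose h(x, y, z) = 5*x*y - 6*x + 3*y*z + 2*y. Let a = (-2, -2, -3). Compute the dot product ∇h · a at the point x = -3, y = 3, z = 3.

-37

∂h/∂x = 5*y - 6
∂h/∂y = 5*x + 3*z + 2
∂h/∂z = 3*y
∇h at (-3, 3, 3) = (9, -4, 9)
∇h · a = (9)(-2) + (-4)(-2) + (9)(-3) = -37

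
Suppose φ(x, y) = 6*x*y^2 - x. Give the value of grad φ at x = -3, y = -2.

∂φ/∂x = 6*y^2 - 1
∂φ/∂y = 12*x*y
∇φ = (6*y^2 - 1, 12*x*y)
At (-3, -2): (23, 72).

(23, 72)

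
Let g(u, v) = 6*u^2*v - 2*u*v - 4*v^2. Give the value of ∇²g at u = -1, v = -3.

-44

∂²g/∂u² = 12*v
∂²g/∂v² = -8
∇²g = 12*v - 8
At (-1, -3): -44.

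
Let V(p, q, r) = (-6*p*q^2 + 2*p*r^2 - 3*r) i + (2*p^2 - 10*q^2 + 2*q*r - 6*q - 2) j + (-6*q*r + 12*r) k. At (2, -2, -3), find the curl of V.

(∇×V)₁ = ∂V₃/∂q − ∂V₂/∂r = -2*q - 6*r
(∇×V)₂ = ∂V₁/∂r − ∂V₃/∂p = 4*p*r - 3
(∇×V)₃ = ∂V₂/∂p − ∂V₁/∂q = 12*p*q + 4*p
∇×V = (-2*q - 6*r, 4*p*r - 3, 12*p*q + 4*p)
At (2, -2, -3): (22, -27, -40).

(22, -27, -40)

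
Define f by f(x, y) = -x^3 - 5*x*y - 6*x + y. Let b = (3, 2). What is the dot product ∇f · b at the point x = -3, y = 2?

-97

∂f/∂x = -3*x^2 - 5*y - 6
∂f/∂y = -5*x + 1
∇f at (-3, 2) = (-43, 16)
∇f · b = (-43)(3) + (16)(2) = -97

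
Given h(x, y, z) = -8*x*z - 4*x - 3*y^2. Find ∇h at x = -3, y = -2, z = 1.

∂h/∂x = -8*z - 4
∂h/∂y = -6*y
∂h/∂z = -8*x
∇h = (-8*z - 4, -6*y, -8*x)
At (-3, -2, 1): (-12, 12, 24).

(-12, 12, 24)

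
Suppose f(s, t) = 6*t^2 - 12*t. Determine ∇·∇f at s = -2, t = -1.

12

∂²f/∂s² = 0
∂²f/∂t² = 12
∇²f = 12
At (-2, -1): 12.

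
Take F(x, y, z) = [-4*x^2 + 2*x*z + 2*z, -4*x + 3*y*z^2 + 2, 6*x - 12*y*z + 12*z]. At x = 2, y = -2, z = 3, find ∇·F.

∂F₁/∂x = -8*x + 2*z
∂F₂/∂y = 3*z^2
∂F₃/∂z = -12*y + 12
∇·F = -8*x - 12*y + 3*z^2 + 2*z + 12
At (2, -2, 3): 53.

53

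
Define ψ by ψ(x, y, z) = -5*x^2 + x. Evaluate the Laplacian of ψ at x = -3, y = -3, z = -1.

∂²ψ/∂x² = -10
∂²ψ/∂y² = 0
∂²ψ/∂z² = 0
∇²ψ = -10
At (-3, -3, -1): -10.

-10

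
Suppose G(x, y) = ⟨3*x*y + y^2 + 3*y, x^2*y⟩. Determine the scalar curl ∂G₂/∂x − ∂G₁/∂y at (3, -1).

-16

∂G₂/∂x = 2*x*y
∂G₁/∂y = 3*x + 2*y + 3
Scalar curl = 2*x*y - 3*x - 2*y - 3
At (3, -1): -16.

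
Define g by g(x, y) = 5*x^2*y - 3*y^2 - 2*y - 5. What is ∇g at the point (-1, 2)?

∂g/∂x = 10*x*y
∂g/∂y = 5*x^2 - 6*y - 2
∇g = (10*x*y, 5*x^2 - 6*y - 2)
At (-1, 2): (-20, -9).

(-20, -9)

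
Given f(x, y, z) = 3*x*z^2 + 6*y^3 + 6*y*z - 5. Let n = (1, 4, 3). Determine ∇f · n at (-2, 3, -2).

738

∂f/∂x = 3*z^2
∂f/∂y = 18*y^2 + 6*z
∂f/∂z = 6*x*z + 6*y
∇f at (-2, 3, -2) = (12, 150, 42)
∇f · n = (12)(1) + (150)(4) + (42)(3) = 738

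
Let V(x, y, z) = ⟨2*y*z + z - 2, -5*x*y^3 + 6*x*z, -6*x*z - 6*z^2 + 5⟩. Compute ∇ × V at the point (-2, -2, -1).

(12, -9, 36)

(∇×V)₁ = ∂V₃/∂y − ∂V₂/∂z = -6*x
(∇×V)₂ = ∂V₁/∂z − ∂V₃/∂x = 2*y + 6*z + 1
(∇×V)₃ = ∂V₂/∂x − ∂V₁/∂y = -5*y^3 + 4*z
∇×V = (-6*x, 2*y + 6*z + 1, -5*y^3 + 4*z)
At (-2, -2, -1): (12, -9, 36).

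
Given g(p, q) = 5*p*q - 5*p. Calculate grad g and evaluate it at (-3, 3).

(10, -15)

∂g/∂p = 5*q - 5
∂g/∂q = 5*p
∇g = (5*q - 5, 5*p)
At (-3, 3): (10, -15).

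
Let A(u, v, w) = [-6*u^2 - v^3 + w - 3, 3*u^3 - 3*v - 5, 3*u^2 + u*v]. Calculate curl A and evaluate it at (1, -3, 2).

(∇×A)₁ = ∂A₃/∂v − ∂A₂/∂w = u
(∇×A)₂ = ∂A₁/∂w − ∂A₃/∂u = -6*u - v + 1
(∇×A)₃ = ∂A₂/∂u − ∂A₁/∂v = 9*u^2 + 3*v^2
∇×A = (u, -6*u - v + 1, 9*u^2 + 3*v^2)
At (1, -3, 2): (1, -2, 36).

(1, -2, 36)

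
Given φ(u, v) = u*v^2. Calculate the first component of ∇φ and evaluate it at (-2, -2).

(∇φ)_1 = ∂φ/∂u = v^2
At (-2, -2): 4.

4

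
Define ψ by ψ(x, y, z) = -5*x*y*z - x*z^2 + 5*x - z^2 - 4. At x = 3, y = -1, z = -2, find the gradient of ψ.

(-9, 30, 31)

∂ψ/∂x = -5*y*z - z^2 + 5
∂ψ/∂y = -5*x*z
∂ψ/∂z = -5*x*y - 2*x*z - 2*z
∇ψ = (-5*y*z - z^2 + 5, -5*x*z, -5*x*y - 2*x*z - 2*z)
At (3, -1, -2): (-9, 30, 31).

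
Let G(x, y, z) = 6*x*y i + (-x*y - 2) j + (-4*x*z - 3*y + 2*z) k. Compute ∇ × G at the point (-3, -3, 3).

(∇×G)₁ = ∂G₃/∂y − ∂G₂/∂z = -3
(∇×G)₂ = ∂G₁/∂z − ∂G₃/∂x = 4*z
(∇×G)₃ = ∂G₂/∂x − ∂G₁/∂y = -6*x - y
∇×G = (-3, 4*z, -6*x - y)
At (-3, -3, 3): (-3, 12, 21).

(-3, 12, 21)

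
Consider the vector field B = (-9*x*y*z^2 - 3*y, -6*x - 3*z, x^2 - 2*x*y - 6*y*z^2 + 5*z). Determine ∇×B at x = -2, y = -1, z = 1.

(1, -34, -21)

(∇×B)₁ = ∂B₃/∂y − ∂B₂/∂z = -2*x - 6*z^2 + 3
(∇×B)₂ = ∂B₁/∂z − ∂B₃/∂x = -18*x*y*z - 2*x + 2*y
(∇×B)₃ = ∂B₂/∂x − ∂B₁/∂y = 9*x*z^2 - 3
∇×B = (-2*x - 6*z^2 + 3, -18*x*y*z - 2*x + 2*y, 9*x*z^2 - 3)
At (-2, -1, 1): (1, -34, -21).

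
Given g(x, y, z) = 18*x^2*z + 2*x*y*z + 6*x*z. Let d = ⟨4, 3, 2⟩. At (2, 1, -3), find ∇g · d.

∂g/∂x = 36*x*z + 2*y*z + 6*z
∂g/∂y = 2*x*z
∂g/∂z = 18*x^2 + 2*x*y + 6*x
∇g at (2, 1, -3) = (-240, -12, 88)
∇g · d = (-240)(4) + (-12)(3) + (88)(2) = -820

-820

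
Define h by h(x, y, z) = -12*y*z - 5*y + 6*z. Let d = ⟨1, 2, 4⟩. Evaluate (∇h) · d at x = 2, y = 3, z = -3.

-58

∂h/∂x = 0
∂h/∂y = -12*z - 5
∂h/∂z = -12*y + 6
∇h at (2, 3, -3) = (0, 31, -30)
∇h · d = (0)(1) + (31)(2) + (-30)(4) = -58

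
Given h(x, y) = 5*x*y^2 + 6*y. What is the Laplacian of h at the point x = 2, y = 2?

20

∂²h/∂x² = 0
∂²h/∂y² = 10*x
∇²h = 10*x
At (2, 2): 20.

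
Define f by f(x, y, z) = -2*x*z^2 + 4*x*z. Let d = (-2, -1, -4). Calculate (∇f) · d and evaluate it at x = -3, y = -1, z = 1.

-4

∂f/∂x = -2*z^2 + 4*z
∂f/∂y = 0
∂f/∂z = -4*x*z + 4*x
∇f at (-3, -1, 1) = (2, 0, 0)
∇f · d = (2)(-2) + (0)(-1) + (0)(-4) = -4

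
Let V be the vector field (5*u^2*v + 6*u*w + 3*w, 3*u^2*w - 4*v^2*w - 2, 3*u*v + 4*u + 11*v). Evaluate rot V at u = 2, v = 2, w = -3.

(∇×V)₁ = ∂V₃/∂v − ∂V₂/∂w = -3*u^2 + 3*u + 4*v^2 + 11
(∇×V)₂ = ∂V₁/∂w − ∂V₃/∂u = 6*u - 3*v - 1
(∇×V)₃ = ∂V₂/∂u − ∂V₁/∂v = -5*u^2 + 6*u*w
∇×V = (-3*u^2 + 3*u + 4*v^2 + 11, 6*u - 3*v - 1, -5*u^2 + 6*u*w)
At (2, 2, -3): (21, 5, -56).

(21, 5, -56)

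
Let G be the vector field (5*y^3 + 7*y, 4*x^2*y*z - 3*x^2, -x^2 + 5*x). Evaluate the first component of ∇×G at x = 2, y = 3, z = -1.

(∇×G)_1 = ∂G₃/∂y − ∂G₂/∂z
= 0 − (4*x^2*y)
= -4*x^2*y
At (2, 3, -1): -48.

-48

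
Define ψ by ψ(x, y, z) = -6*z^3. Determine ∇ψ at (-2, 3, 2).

∂ψ/∂x = 0
∂ψ/∂y = 0
∂ψ/∂z = -18*z^2
∇ψ = (0, 0, -18*z^2)
At (-2, 3, 2): (0, 0, -72).

(0, 0, -72)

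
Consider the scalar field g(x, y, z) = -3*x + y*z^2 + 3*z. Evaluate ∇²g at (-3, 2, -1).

∂²g/∂x² = 0
∂²g/∂y² = 0
∂²g/∂z² = 2*y
∇²g = 2*y
At (-3, 2, -1): 4.

4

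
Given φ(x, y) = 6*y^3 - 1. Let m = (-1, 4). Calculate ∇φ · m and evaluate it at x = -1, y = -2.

∂φ/∂x = 0
∂φ/∂y = 18*y^2
∇φ at (-1, -2) = (0, 72)
∇φ · m = (0)(-1) + (72)(4) = 288

288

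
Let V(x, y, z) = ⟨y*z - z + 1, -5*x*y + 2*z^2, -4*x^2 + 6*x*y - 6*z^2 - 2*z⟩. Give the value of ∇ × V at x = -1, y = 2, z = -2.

(2, -19, -8)

(∇×V)₁ = ∂V₃/∂y − ∂V₂/∂z = 6*x - 4*z
(∇×V)₂ = ∂V₁/∂z − ∂V₃/∂x = 8*x - 5*y - 1
(∇×V)₃ = ∂V₂/∂x − ∂V₁/∂y = -5*y - z
∇×V = (6*x - 4*z, 8*x - 5*y - 1, -5*y - z)
At (-1, 2, -2): (2, -19, -8).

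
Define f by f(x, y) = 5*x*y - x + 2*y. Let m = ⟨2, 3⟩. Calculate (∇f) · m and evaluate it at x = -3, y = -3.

-71

∂f/∂x = 5*y - 1
∂f/∂y = 5*x + 2
∇f at (-3, -3) = (-16, -13)
∇f · m = (-16)(2) + (-13)(3) = -71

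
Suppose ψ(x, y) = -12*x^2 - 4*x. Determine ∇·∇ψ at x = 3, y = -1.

-24

∂²ψ/∂x² = -24
∂²ψ/∂y² = 0
∇²ψ = -24
At (3, -1): -24.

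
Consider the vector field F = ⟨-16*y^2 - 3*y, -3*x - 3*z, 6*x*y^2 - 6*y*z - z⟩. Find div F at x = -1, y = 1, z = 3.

-7

∂F₁/∂x = 0
∂F₂/∂y = 0
∂F₃/∂z = -6*y - 1
∇·F = -6*y - 1
At (-1, 1, 3): -7.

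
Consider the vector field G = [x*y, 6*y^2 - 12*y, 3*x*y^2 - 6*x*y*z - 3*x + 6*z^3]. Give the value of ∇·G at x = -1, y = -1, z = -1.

∂G₁/∂x = y
∂G₂/∂y = 12*y - 12
∂G₃/∂z = -6*x*y + 18*z^2
∇·G = -6*x*y + 13*y + 18*z^2 - 12
At (-1, -1, -1): -13.

-13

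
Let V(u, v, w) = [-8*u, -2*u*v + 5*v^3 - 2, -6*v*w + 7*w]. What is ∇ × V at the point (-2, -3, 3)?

(-18, 0, 6)

(∇×V)₁ = ∂V₃/∂v − ∂V₂/∂w = -6*w
(∇×V)₂ = ∂V₁/∂w − ∂V₃/∂u = 0
(∇×V)₃ = ∂V₂/∂u − ∂V₁/∂v = -2*v
∇×V = (-6*w, 0, -2*v)
At (-2, -3, 3): (-18, 0, 6).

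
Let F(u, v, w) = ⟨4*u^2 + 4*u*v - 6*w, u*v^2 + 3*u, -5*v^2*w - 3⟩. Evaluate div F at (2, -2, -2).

∂F₁/∂u = 8*u + 4*v
∂F₂/∂v = 2*u*v
∂F₃/∂w = -5*v^2
∇·F = 2*u*v + 8*u - 5*v^2 + 4*v
At (2, -2, -2): -20.

-20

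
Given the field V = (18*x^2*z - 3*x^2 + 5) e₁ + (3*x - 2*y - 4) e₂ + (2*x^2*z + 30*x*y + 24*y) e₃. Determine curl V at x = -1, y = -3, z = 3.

(-6, 120, 3)

(∇×V)₁ = ∂V₃/∂y − ∂V₂/∂z = 30*x + 24
(∇×V)₂ = ∂V₁/∂z − ∂V₃/∂x = 18*x^2 - 4*x*z - 30*y
(∇×V)₃ = ∂V₂/∂x − ∂V₁/∂y = 3
∇×V = (30*x + 24, 18*x^2 - 4*x*z - 30*y, 3)
At (-1, -3, 3): (-6, 120, 3).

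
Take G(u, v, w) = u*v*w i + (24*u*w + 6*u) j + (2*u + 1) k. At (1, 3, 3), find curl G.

(-24, 1, 75)

(∇×G)₁ = ∂G₃/∂v − ∂G₂/∂w = -24*u
(∇×G)₂ = ∂G₁/∂w − ∂G₃/∂u = u*v - 2
(∇×G)₃ = ∂G₂/∂u − ∂G₁/∂v = -u*w + 24*w + 6
∇×G = (-24*u, u*v - 2, -u*w + 24*w + 6)
At (1, 3, 3): (-24, 1, 75).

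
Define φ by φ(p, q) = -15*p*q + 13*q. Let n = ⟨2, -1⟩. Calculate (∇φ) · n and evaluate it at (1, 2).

∂φ/∂p = -15*q
∂φ/∂q = -15*p + 13
∇φ at (1, 2) = (-30, -2)
∇φ · n = (-30)(2) + (-2)(-1) = -58

-58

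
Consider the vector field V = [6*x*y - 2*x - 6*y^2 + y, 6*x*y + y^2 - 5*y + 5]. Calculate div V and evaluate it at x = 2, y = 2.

21

∂V₁/∂x = 6*y - 2
∂V₂/∂y = 6*x + 2*y - 5
∇·V = 6*x + 8*y - 7
At (2, 2): 21.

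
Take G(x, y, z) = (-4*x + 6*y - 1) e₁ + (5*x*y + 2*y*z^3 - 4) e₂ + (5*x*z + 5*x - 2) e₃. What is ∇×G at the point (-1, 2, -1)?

(-12, 0, 4)

(∇×G)₁ = ∂G₃/∂y − ∂G₂/∂z = -6*y*z^2
(∇×G)₂ = ∂G₁/∂z − ∂G₃/∂x = -5*z - 5
(∇×G)₃ = ∂G₂/∂x − ∂G₁/∂y = 5*y - 6
∇×G = (-6*y*z^2, -5*z - 5, 5*y - 6)
At (-1, 2, -1): (-12, 0, 4).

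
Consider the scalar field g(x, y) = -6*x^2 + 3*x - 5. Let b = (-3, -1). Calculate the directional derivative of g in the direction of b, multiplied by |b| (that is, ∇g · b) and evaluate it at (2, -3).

63

∂g/∂x = -12*x + 3
∂g/∂y = 0
∇g at (2, -3) = (-21, 0)
∇g · b = (-21)(-3) + (0)(-1) = 63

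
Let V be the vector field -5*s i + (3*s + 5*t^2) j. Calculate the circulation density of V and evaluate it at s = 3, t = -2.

3

∂V₂/∂s = 3
∂V₁/∂t = 0
Scalar curl = 3
At (3, -2): 3.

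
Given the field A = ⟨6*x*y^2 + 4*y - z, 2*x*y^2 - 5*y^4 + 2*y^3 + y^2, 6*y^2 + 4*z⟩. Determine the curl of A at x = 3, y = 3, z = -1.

(∇×A)₁ = ∂A₃/∂y − ∂A₂/∂z = 12*y
(∇×A)₂ = ∂A₁/∂z − ∂A₃/∂x = -1
(∇×A)₃ = ∂A₂/∂x − ∂A₁/∂y = -12*x*y + 2*y^2 - 4
∇×A = (12*y, -1, -12*x*y + 2*y^2 - 4)
At (3, 3, -1): (36, -1, -94).

(36, -1, -94)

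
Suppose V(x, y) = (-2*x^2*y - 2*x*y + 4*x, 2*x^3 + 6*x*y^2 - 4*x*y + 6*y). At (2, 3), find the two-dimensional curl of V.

78

∂V₂/∂x = 6*x^2 + 6*y^2 - 4*y
∂V₁/∂y = -2*x^2 - 2*x
Scalar curl = 8*x^2 + 2*x + 6*y^2 - 4*y
At (2, 3): 78.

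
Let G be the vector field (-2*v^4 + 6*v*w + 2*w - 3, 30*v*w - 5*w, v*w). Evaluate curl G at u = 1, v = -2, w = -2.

(63, -10, -52)

(∇×G)₁ = ∂G₃/∂v − ∂G₂/∂w = -30*v + w + 5
(∇×G)₂ = ∂G₁/∂w − ∂G₃/∂u = 6*v + 2
(∇×G)₃ = ∂G₂/∂u − ∂G₁/∂v = 8*v^3 - 6*w
∇×G = (-30*v + w + 5, 6*v + 2, 8*v^3 - 6*w)
At (1, -2, -2): (63, -10, -52).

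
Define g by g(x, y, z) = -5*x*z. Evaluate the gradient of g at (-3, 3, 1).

(-5, 0, 15)

∂g/∂x = -5*z
∂g/∂y = 0
∂g/∂z = -5*x
∇g = (-5*z, 0, -5*x)
At (-3, 3, 1): (-5, 0, 15).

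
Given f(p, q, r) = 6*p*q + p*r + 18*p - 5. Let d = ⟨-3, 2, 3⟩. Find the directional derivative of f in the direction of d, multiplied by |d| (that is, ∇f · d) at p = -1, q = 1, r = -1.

∂f/∂p = 6*q + r + 18
∂f/∂q = 6*p
∂f/∂r = p
∇f at (-1, 1, -1) = (23, -6, -1)
∇f · d = (23)(-3) + (-6)(2) + (-1)(3) = -84

-84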